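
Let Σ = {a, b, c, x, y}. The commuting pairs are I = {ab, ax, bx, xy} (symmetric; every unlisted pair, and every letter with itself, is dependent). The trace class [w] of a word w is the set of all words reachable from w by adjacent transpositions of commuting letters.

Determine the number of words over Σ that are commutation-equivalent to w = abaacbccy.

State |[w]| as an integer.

4

0(a) covers ∅
1(b) covers ∅
2(a) covers 0:a
3(a) covers 2:a
4(c) covers 1:b, 3:a
5(b) covers 4:c
6(c) covers 5:b
7(c) covers 6:c
8(y) covers 7:c
floor of heap: 0:a, 1:b
completions by unplaced set U, small U first (add the entries for U minus each lowest piece of U):
  |U|=1: {8}:1
  |U|=2: {7,8}:1
  |U|=3: {6,7,8}:1
  |U|=4: {5,6,7,8}:1
  |U|=5: {4,5,6,7,8}:1
  |U|=6: {1,4,5,6,7,8}:1  {3,4,5,6,7,8}:1
  |U|=7: {1,3,4,5,6,7,8}:2  {2,3,4,5,6,7,8}:1
  start at 0(a): 3
  start at 1(b): 1
sum over floor = 4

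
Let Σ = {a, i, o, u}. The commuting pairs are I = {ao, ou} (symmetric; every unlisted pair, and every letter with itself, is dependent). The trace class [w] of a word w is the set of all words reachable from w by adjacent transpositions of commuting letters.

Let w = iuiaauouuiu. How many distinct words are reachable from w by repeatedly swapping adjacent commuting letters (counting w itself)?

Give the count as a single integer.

drop 0:i onto floor
drop 1:u onto {0:i}
drop 2:i onto {1:u}
drop 3:a onto {2:i}
drop 4:a onto {3:a}
drop 5:u onto {4:a}
drop 6:o onto {2:i}
drop 7:u onto {5:u}
drop 8:u onto {7:u}
drop 9:i onto {6:o, 8:u}
drop 10:u onto {9:i}
ground layer = {0:i}
drop-orders for the pieces not yet dropped (sum over which currently-grounded one goes next):
  1 to go: {10} 1
  2 to go: {9,10} 1
  3 to go: {6,9,10} 1  {8,9,10} 1
  4 to go: {6,8,9,10} 2  {7,8,9,10} 1
  5 to go: {5,7,8,9,10} 1  {6,7,8,9,10} 3
  6 to go: {4,5,7,8,9,10} 1  {5,6,7,8,9,10} 4
  7 to go: {3,4,5,7,8,9,10} 1  {4,5,6,7,8,9,10} 5
  8 to go: {3,4,5,6,7,8,9,10} 6
  9 to go: {2,3,4,5,6,7,8,9,10} 6
  if 0:i drops first: 6 orders

6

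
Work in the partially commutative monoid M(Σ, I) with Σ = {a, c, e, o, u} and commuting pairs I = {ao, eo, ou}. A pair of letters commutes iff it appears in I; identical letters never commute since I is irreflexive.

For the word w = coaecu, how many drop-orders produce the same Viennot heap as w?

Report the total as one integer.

drop 0:c onto floor
drop 1:o onto {0:c}
drop 2:a onto {0:c}
drop 3:e onto {2:a}
drop 4:c onto {1:o, 3:e}
drop 5:u onto {4:c}
ground layer = {0:c}
drop-orders for the pieces not yet dropped (sum over which currently-grounded one goes next):
  1 to go: {5} 1
  2 to go: {4,5} 1
  3 to go: {1,4,5} 1  {3,4,5} 1
  4 to go: {1,3,4,5} 2  {2,3,4,5} 1
  if 0:c drops first: 3 orders

3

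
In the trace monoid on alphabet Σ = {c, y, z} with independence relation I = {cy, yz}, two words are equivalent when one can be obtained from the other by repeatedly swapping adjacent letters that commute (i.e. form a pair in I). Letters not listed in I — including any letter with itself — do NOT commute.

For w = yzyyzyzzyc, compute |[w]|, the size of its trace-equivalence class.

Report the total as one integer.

252

#0=y has no predecessor
#1=z has no predecessor
#2=y depends on [0:y]
#3=y depends on [2:y]
#4=z depends on [1:z]
#5=y depends on [3:y]
#6=z depends on [4:z]
#7=z depends on [6:z]
#8=y depends on [5:y]
#9=c depends on [7:z]
sources: [0:y, 1:z]
N(rest) = Σ N(rest − s) over sources s of rest; N(one piece) = 1:
  size 1 → [8]=1  [9]=1
  size 2 → [5,8]=1  [7,9]=1  [8,9]=2
  size 3 → [3,5,8]=1  [5,8,9]=3  [6,7,9]=1  [7,8,9]=3
  size 4 → [2,3,5,8]=1  [3,5,8,9]=4  [4,6,7,9]=1  [5,7,8,9]=6  [6,7,8,9]=4
  size 5 → [0,2,3,5,8]=1  [1,4,6,7,9]=1  [2,3,5,8,9]=5  [3,5,7,8,9]=10  [4,6,7,8,9]=5  [5,6,7,8,9]=10
  size 6 → [0,2,3,5,8,9]=6  [1,4,6,7,8,9]=6  [2,3,5,7,8,9]=15  [3,5,6,7,8,9]=20  [4,5,6,7,8,9]=15
  size 7 → [0,2,3,5,7,8,9]=21  [1,4,5,6,7,8,9]=21  [2,3,5,6,7,8,9]=35  [3,4,5,6,7,8,9]=35
  size 8 → [0,2,3,5,6,7,8,9]=56  [1,3,4,5,6,7,8,9]=56  [2,3,4,5,6,7,8,9]=70
  first=0(y) contributes 126
  first=1(z) contributes 126
|[w]| = 252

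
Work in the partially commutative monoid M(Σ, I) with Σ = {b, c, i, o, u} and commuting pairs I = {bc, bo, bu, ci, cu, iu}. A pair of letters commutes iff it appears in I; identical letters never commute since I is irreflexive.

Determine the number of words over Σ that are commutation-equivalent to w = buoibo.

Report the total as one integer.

6

#0=b has no predecessor
#1=u has no predecessor
#2=o depends on [1:u]
#3=i depends on [0:b, 2:o]
#4=b depends on [3:i]
#5=o depends on [3:i]
sources: [0:b, 1:u]
N(rest) = Σ N(rest − s) over sources s of rest; N(one piece) = 1:
  size 1 → [4]=1  [5]=1
  size 2 → [4,5]=2
  size 3 → [3,4,5]=2
  size 4 → [0,3,4,5]=2  [2,3,4,5]=2
  first=0(b) contributes 2
  first=1(u) contributes 4
|[w]| = 6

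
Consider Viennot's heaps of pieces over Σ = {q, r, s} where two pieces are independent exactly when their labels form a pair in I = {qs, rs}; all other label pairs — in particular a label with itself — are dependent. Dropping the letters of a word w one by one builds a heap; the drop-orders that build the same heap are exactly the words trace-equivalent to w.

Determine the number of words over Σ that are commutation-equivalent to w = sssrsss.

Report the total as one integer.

0(s) covers ∅
1(s) covers 0:s
2(s) covers 1:s
3(r) covers ∅
4(s) covers 2:s
5(s) covers 4:s
6(s) covers 5:s
floor of heap: 0:s, 3:r
completions by unplaced set U, small U first (add the entries for U minus each lowest piece of U):
  |U|=1: {3}:1  {6}:1
  |U|=2: {3,6}:2  {5,6}:1
  |U|=3: {3,5,6}:3  {4,5,6}:1
  |U|=4: {2,4,5,6}:1  {3,4,5,6}:4
  |U|=5: {1,2,4,5,6}:1  {2,3,4,5,6}:5
  start at 0(s): 6
  start at 3(r): 1
sum over floor = 7

7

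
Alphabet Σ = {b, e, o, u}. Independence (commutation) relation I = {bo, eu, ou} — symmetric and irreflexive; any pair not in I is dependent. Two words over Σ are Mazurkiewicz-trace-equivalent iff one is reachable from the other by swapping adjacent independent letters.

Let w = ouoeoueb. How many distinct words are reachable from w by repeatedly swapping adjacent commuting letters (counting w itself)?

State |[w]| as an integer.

21

drop 0:o onto floor
drop 1:u onto floor
drop 2:o onto {0:o}
drop 3:e onto {2:o}
drop 4:o onto {3:e}
drop 5:u onto {1:u}
drop 6:e onto {4:o}
drop 7:b onto {5:u, 6:e}
ground layer = {0:o, 1:u}
drop-orders for the pieces not yet dropped (sum over which currently-grounded one goes next):
  1 to go: {7} 1
  2 to go: {5,7} 1  {6,7} 1
  3 to go: {1,5,7} 1  {4,6,7} 1  {5,6,7} 2
  4 to go: {1,5,6,7} 3  {3,4,6,7} 1  {4,5,6,7} 3
  5 to go: {1,4,5,6,7} 6  {2,3,4,6,7} 1  {3,4,5,6,7} 4
  6 to go: {0,2,3,4,6,7} 1  {1,3,4,5,6,7} 10  {2,3,4,5,6,7} 5
  if 0:o drops first: 15 orders
  if 1:u drops first: 6 orders
heap linearizations: 21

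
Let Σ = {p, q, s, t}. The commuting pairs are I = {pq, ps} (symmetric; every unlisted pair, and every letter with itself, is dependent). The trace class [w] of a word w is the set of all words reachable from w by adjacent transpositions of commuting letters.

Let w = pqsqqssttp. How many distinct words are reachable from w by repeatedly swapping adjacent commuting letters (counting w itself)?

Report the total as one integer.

drop 0:p onto floor
drop 1:q onto floor
drop 2:s onto {1:q}
drop 3:q onto {2:s}
drop 4:q onto {3:q}
drop 5:s onto {4:q}
drop 6:s onto {5:s}
drop 7:t onto {0:p, 6:s}
drop 8:t onto {7:t}
drop 9:p onto {8:t}
ground layer = {0:p, 1:q}
drop-orders for the pieces not yet dropped (sum over which currently-grounded one goes next):
  1 to go: {9} 1
  2 to go: {8,9} 1
  3 to go: {7,8,9} 1
  4 to go: {0,7,8,9} 1  {6,7,8,9} 1
  5 to go: {0,6,7,8,9} 2  {5,6,7,8,9} 1
  6 to go: {0,5,6,7,8,9} 3  {4,5,6,7,8,9} 1
  7 to go: {0,4,5,6,7,8,9} 4  {3,4,5,6,7,8,9} 1
  8 to go: {0,3,4,5,6,7,8,9} 5  {2,3,4,5,6,7,8,9} 1
  if 0:p drops first: 1 orders
  if 1:q drops first: 6 orders
heap linearizations: 7

7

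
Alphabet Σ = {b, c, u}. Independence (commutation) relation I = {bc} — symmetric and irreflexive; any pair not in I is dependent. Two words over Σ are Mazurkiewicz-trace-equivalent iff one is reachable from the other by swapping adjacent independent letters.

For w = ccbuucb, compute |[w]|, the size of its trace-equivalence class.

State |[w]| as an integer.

6

piece 0:c — minimal
piece 1:c rests on {0:c}
piece 2:b — minimal
piece 3:u rests on {1:c, 2:b}
piece 4:u rests on {3:u}
piece 5:c rests on {4:u}
piece 6:b rests on {4:u}
minimal pieces: {0:c, 2:b}
ways to finish when only these pieces remain (= sum over removing one remaining piece with nothing left below it):
  1 left: {5}→1  {6}→1
  2 left: {5,6}→2
  3 left: {4,5,6}→2
  4 left: {3,4,5,6}→2
  5 left: {1,3,4,5,6}→2  {2,3,4,5,6}→2
  placing 0:c first → 4 extensions
  placing 2:b first → 2 extensions
total linear extensions = 6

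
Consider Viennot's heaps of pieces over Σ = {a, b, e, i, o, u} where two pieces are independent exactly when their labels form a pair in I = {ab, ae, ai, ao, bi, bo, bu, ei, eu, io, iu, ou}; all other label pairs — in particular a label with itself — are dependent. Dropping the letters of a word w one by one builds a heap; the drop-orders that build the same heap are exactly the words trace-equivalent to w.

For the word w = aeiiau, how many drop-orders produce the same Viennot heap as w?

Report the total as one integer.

60

#0=a has no predecessor
#1=e has no predecessor
#2=i has no predecessor
#3=i depends on [2:i]
#4=a depends on [0:a]
#5=u depends on [4:a]
sources: [0:a, 1:e, 2:i]
N(rest) = Σ N(rest − s) over sources s of rest; N(one piece) = 1:
  size 1 → [1]=1  [3]=1  [5]=1
  size 2 → [1,3]=2  [1,5]=2  [2,3]=1  [3,5]=2  [4,5]=1
  size 3 → [0,4,5]=1  [1,2,3]=3  [1,3,5]=6  [1,4,5]=3  [2,3,5]=3  [3,4,5]=3
  size 4 → [0,1,4,5]=4  [0,3,4,5]=4  [1,2,3,5]=12  [1,3,4,5]=12  [2,3,4,5]=6
  first=0(a) contributes 30
  first=1(e) contributes 10
  first=2(i) contributes 20
|[w]| = 60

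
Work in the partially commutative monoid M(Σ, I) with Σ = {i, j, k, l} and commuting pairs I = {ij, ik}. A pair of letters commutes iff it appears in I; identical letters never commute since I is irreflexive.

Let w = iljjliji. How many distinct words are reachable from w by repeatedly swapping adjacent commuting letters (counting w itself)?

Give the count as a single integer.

drop 0:i onto floor
drop 1:l onto {0:i}
drop 2:j onto {1:l}
drop 3:j onto {2:j}
drop 4:l onto {3:j}
drop 5:i onto {4:l}
drop 6:j onto {4:l}
drop 7:i onto {5:i}
ground layer = {0:i}
drop-orders for the pieces not yet dropped (sum over which currently-grounded one goes next):
  1 to go: {6} 1  {7} 1
  2 to go: {5,7} 1  {6,7} 2
  3 to go: {5,6,7} 3
  4 to go: {4,5,6,7} 3
  5 to go: {3,4,5,6,7} 3
  6 to go: {2,3,4,5,6,7} 3
  if 0:i drops first: 3 orders

3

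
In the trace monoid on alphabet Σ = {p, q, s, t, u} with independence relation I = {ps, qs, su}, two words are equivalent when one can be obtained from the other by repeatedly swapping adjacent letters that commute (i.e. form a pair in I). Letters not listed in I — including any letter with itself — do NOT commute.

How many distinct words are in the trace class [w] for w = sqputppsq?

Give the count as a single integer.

0(s) covers ∅
1(q) covers ∅
2(p) covers 1:q
3(u) covers 2:p
4(t) covers 0:s, 3:u
5(p) covers 4:t
6(p) covers 5:p
7(s) covers 4:t
8(q) covers 6:p
floor of heap: 0:s, 1:q
completions by unplaced set U, small U first (add the entries for U minus each lowest piece of U):
  |U|=1: {7}:1  {8}:1
  |U|=2: {6,8}:1  {7,8}:2
  |U|=3: {5,6,8}:1  {6,7,8}:3
  |U|=4: {5,6,7,8}:4
  |U|=5: {4,5,6,7,8}:4
  |U|=6: {0,4,5,6,7,8}:4  {3,4,5,6,7,8}:4
  |U|=7: {0,3,4,5,6,7,8}:8  {2,3,4,5,6,7,8}:4
  start at 0(s): 4
  start at 1(q): 12
sum over floor = 16

16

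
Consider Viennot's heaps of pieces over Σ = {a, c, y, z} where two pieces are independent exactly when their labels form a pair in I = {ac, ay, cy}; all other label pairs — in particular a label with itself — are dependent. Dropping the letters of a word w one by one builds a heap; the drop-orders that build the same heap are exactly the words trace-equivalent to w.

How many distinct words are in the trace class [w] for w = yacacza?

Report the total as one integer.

30

0(y) covers ∅
1(a) covers ∅
2(c) covers ∅
3(a) covers 1:a
4(c) covers 2:c
5(z) covers 0:y, 3:a, 4:c
6(a) covers 5:z
floor of heap: 0:y, 1:a, 2:c
completions by unplaced set U, small U first (add the entries for U minus each lowest piece of U):
  |U|=1: {6}:1
  |U|=2: {5,6}:1
  |U|=3: {0,5,6}:1  {3,5,6}:1  {4,5,6}:1
  |U|=4: {0,3,5,6}:2  {0,4,5,6}:2  {1,3,5,6}:1  {2,4,5,6}:1  {3,4,5,6}:2
  |U|=5: {0,1,3,5,6}:3  {0,2,4,5,6}:3  {0,3,4,5,6}:6  {1,3,4,5,6}:3  {2,3,4,5,6}:3
  start at 0(y): 6
  start at 1(a): 12
  start at 2(c): 12
sum over floor = 30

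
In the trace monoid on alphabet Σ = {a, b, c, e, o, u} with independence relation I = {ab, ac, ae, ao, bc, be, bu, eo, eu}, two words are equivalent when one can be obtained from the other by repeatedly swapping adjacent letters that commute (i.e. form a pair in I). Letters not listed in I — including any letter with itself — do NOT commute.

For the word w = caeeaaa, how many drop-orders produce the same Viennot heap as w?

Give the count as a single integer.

35

#0=c has no predecessor
#1=a has no predecessor
#2=e depends on [0:c]
#3=e depends on [2:e]
#4=a depends on [1:a]
#5=a depends on [4:a]
#6=a depends on [5:a]
sources: [0:c, 1:a]
N(rest) = Σ N(rest − s) over sources s of rest; N(one piece) = 1:
  size 1 → [3]=1  [6]=1
  size 2 → [2,3]=1  [3,6]=2  [5,6]=1
  size 3 → [0,2,3]=1  [2,3,6]=3  [3,5,6]=3  [4,5,6]=1
  size 4 → [0,2,3,6]=4  [1,4,5,6]=1  [2,3,5,6]=6  [3,4,5,6]=4
  size 5 → [0,2,3,5,6]=10  [1,3,4,5,6]=5  [2,3,4,5,6]=10
  first=0(c) contributes 15
  first=1(a) contributes 20
|[w]| = 35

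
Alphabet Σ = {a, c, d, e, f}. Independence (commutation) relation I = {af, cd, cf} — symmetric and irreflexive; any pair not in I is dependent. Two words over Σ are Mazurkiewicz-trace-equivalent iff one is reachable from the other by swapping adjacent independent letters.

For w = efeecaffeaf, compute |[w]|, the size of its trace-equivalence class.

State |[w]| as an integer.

drop 0:e onto floor
drop 1:f onto {0:e}
drop 2:e onto {1:f}
drop 3:e onto {2:e}
drop 4:c onto {3:e}
drop 5:a onto {4:c}
drop 6:f onto {3:e}
drop 7:f onto {6:f}
drop 8:e onto {5:a, 7:f}
drop 9:a onto {8:e}
drop 10:f onto {8:e}
ground layer = {0:e}
drop-orders for the pieces not yet dropped (sum over which currently-grounded one goes next):
  1 to go: {9} 1  {10} 1
  2 to go: {9,10} 2
  3 to go: {8,9,10} 2
  4 to go: {5,8,9,10} 2  {7,8,9,10} 2
  5 to go: {4,5,8,9,10} 2  {5,7,8,9,10} 4  {6,7,8,9,10} 2
  6 to go: {4,5,7,8,9,10} 6  {5,6,7,8,9,10} 6
  7 to go: {4,5,6,7,8,9,10} 12
  8 to go: {3,4,5,6,7,8,9,10} 12
  9 to go: {2,3,4,5,6,7,8,9,10} 12
  if 0:e drops first: 12 orders

12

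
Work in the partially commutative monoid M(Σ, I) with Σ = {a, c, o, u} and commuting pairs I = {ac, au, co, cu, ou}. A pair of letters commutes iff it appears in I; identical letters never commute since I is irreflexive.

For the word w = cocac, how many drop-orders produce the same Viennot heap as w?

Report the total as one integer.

piece 0:c — minimal
piece 1:o — minimal
piece 2:c rests on {0:c}
piece 3:a rests on {1:o}
piece 4:c rests on {2:c}
minimal pieces: {0:c, 1:o}
ways to finish when only these pieces remain (= sum over removing one remaining piece with nothing left below it):
  1 left: {3}→1  {4}→1
  2 left: {1,3}→1  {2,4}→1  {3,4}→2
  3 left: {0,2,4}→1  {1,3,4}→3  {2,3,4}→3
  placing 0:c first → 6 extensions
  placing 1:o first → 4 extensions
total linear extensions = 10

10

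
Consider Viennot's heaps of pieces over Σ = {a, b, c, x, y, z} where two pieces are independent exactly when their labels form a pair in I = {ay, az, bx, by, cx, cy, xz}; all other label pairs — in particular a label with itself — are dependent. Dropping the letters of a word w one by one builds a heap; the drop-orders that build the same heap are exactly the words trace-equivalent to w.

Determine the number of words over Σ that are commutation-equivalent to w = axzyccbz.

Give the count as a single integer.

drop 0:a onto floor
drop 1:x onto {0:a}
drop 2:z onto floor
drop 3:y onto {1:x, 2:z}
drop 4:c onto {0:a, 2:z}
drop 5:c onto {4:c}
drop 6:b onto {5:c}
drop 7:z onto {3:y, 6:b}
ground layer = {0:a, 2:z}
drop-orders for the pieces not yet dropped (sum over which currently-grounded one goes next):
  1 to go: {7} 1
  2 to go: {3,7} 1  {6,7} 1
  3 to go: {1,3,7} 1  {3,6,7} 2  {5,6,7} 1
  4 to go: {1,3,6,7} 3  {3,5,6,7} 3  {4,5,6,7} 1
  5 to go: {1,3,5,6,7} 6  {3,4,5,6,7} 4
  6 to go: {1,3,4,5,6,7} 10  {2,3,4,5,6,7} 4
  if 0:a drops first: 14 orders
  if 2:z drops first: 10 orders
heap linearizations: 24

24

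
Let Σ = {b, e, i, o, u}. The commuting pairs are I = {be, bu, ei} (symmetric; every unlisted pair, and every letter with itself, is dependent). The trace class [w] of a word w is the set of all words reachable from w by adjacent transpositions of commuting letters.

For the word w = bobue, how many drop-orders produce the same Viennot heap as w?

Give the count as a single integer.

3

drop 0:b onto floor
drop 1:o onto {0:b}
drop 2:b onto {1:o}
drop 3:u onto {1:o}
drop 4:e onto {3:u}
ground layer = {0:b}
drop-orders for the pieces not yet dropped (sum over which currently-grounded one goes next):
  1 to go: {2} 1  {4} 1
  2 to go: {2,4} 2  {3,4} 1
  3 to go: {2,3,4} 3
  if 0:b drops first: 3 orders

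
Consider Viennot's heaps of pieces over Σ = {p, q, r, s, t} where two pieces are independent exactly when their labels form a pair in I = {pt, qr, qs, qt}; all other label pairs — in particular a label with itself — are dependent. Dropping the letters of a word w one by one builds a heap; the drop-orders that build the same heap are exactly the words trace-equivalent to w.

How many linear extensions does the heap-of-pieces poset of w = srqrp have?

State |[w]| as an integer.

4

piece 0:s — minimal
piece 1:r rests on {0:s}
piece 2:q — minimal
piece 3:r rests on {1:r}
piece 4:p rests on {2:q, 3:r}
minimal pieces: {0:s, 2:q}
ways to finish when only these pieces remain (= sum over removing one remaining piece with nothing left below it):
  1 left: {4}→1
  2 left: {2,4}→1  {3,4}→1
  3 left: {1,3,4}→1  {2,3,4}→2
  placing 0:s first → 3 extensions
  placing 2:q first → 1 extensions
total linear extensions = 4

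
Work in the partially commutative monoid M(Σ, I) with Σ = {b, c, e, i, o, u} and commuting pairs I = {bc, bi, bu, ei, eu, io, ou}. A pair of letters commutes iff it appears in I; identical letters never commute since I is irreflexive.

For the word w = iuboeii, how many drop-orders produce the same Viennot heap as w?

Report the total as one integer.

#0=i has no predecessor
#1=u depends on [0:i]
#2=b has no predecessor
#3=o depends on [2:b]
#4=e depends on [3:o]
#5=i depends on [1:u]
#6=i depends on [5:i]
sources: [0:i, 2:b]
N(rest) = Σ N(rest − s) over sources s of rest; N(one piece) = 1:
  size 1 → [4]=1  [6]=1
  size 2 → [3,4]=1  [4,6]=2  [5,6]=1
  size 3 → [1,5,6]=1  [2,3,4]=1  [3,4,6]=3  [4,5,6]=3
  size 4 → [0,1,5,6]=1  [1,4,5,6]=4  [2,3,4,6]=4  [3,4,5,6]=6
  size 5 → [0,1,4,5,6]=5  [1,3,4,5,6]=10  [2,3,4,5,6]=10
  first=0(i) contributes 20
  first=2(b) contributes 15
|[w]| = 35

35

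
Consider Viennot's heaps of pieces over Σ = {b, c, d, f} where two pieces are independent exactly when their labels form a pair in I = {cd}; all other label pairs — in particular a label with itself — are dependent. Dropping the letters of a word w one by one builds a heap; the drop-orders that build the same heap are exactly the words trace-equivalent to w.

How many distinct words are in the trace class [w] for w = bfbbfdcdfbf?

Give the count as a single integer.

3

#0=b has no predecessor
#1=f depends on [0:b]
#2=b depends on [1:f]
#3=b depends on [2:b]
#4=f depends on [3:b]
#5=d depends on [4:f]
#6=c depends on [4:f]
#7=d depends on [5:d]
#8=f depends on [6:c, 7:d]
#9=b depends on [8:f]
#10=f depends on [9:b]
sources: [0:b]
N(rest) = Σ N(rest − s) over sources s of rest; N(one piece) = 1:
  size 1 → [10]=1
  size 2 → [9,10]=1
  size 3 → [8,9,10]=1
  size 4 → [6,8,9,10]=1  [7,8,9,10]=1
  size 5 → [5,7,8,9,10]=1  [6,7,8,9,10]=2
  size 6 → [5,6,7,8,9,10]=3
  size 7 → [4,5,6,7,8,9,10]=3
  size 8 → [3,4,5,6,7,8,9,10]=3
  size 9 → [2,3,4,5,6,7,8,9,10]=3
  first=0(b) contributes 3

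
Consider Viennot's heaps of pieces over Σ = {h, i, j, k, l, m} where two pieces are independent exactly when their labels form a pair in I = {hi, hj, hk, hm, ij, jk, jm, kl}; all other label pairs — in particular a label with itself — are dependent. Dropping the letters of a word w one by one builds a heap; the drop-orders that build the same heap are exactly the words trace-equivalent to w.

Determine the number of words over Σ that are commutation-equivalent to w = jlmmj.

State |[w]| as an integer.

3

#0=j has no predecessor
#1=l depends on [0:j]
#2=m depends on [1:l]
#3=m depends on [2:m]
#4=j depends on [1:l]
sources: [0:j]
N(rest) = Σ N(rest − s) over sources s of rest; N(one piece) = 1:
  size 1 → [3]=1  [4]=1
  size 2 → [2,3]=1  [3,4]=2
  size 3 → [2,3,4]=3
  first=0(j) contributes 3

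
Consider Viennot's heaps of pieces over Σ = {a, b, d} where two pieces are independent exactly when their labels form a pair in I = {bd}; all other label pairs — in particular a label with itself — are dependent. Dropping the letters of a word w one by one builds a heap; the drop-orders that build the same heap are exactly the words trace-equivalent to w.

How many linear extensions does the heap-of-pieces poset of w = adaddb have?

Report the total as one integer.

3

piece 0:a — minimal
piece 1:d rests on {0:a}
piece 2:a rests on {1:d}
piece 3:d rests on {2:a}
piece 4:d rests on {3:d}
piece 5:b rests on {2:a}
minimal pieces: {0:a}
ways to finish when only these pieces remain (= sum over removing one remaining piece with nothing left below it):
  1 left: {4}→1  {5}→1
  2 left: {3,4}→1  {4,5}→2
  3 left: {3,4,5}→3
  4 left: {2,3,4,5}→3
  placing 0:a first → 3 extensions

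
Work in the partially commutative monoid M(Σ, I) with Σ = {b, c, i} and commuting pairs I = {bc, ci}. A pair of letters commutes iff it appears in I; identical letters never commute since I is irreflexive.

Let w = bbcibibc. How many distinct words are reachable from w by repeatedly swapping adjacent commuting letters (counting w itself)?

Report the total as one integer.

28

0(b) covers ∅
1(b) covers 0:b
2(c) covers ∅
3(i) covers 1:b
4(b) covers 3:i
5(i) covers 4:b
6(b) covers 5:i
7(c) covers 2:c
floor of heap: 0:b, 2:c
completions by unplaced set U, small U first (add the entries for U minus each lowest piece of U):
  |U|=1: {6}:1  {7}:1
  |U|=2: {2,7}:1  {5,6}:1  {6,7}:2
  |U|=3: {2,6,7}:3  {4,5,6}:1  {5,6,7}:3
  |U|=4: {2,5,6,7}:6  {3,4,5,6}:1  {4,5,6,7}:4
  |U|=5: {1,3,4,5,6}:1  {2,4,5,6,7}:10  {3,4,5,6,7}:5
  |U|=6: {0,1,3,4,5,6}:1  {1,3,4,5,6,7}:6  {2,3,4,5,6,7}:15
  start at 0(b): 21
  start at 2(c): 7
sum over floor = 28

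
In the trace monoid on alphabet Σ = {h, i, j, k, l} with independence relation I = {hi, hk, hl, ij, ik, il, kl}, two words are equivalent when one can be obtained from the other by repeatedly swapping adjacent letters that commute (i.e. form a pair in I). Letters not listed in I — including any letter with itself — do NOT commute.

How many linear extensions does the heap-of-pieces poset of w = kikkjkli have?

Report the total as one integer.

piece 0:k — minimal
piece 1:i — minimal
piece 2:k rests on {0:k}
piece 3:k rests on {2:k}
piece 4:j rests on {3:k}
piece 5:k rests on {4:j}
piece 6:l rests on {4:j}
piece 7:i rests on {1:i}
minimal pieces: {0:k, 1:i}
ways to finish when only these pieces remain (= sum over removing one remaining piece with nothing left below it):
  1 left: {5}→1  {6}→1  {7}→1
  2 left: {1,7}→1  {5,6}→2  {5,7}→2  {6,7}→2
  3 left: {1,5,7}→3  {1,6,7}→3  {4,5,6}→2  {5,6,7}→6
  4 left: {1,5,6,7}→12  {3,4,5,6}→2  {4,5,6,7}→8
  5 left: {1,4,5,6,7}→20  {2,3,4,5,6}→2  {3,4,5,6,7}→10
  6 left: {0,2,3,4,5,6}→2  {1,3,4,5,6,7}→30  {2,3,4,5,6,7}→12
  placing 0:k first → 42 extensions
  placing 1:i first → 14 extensions
total linear extensions = 56

56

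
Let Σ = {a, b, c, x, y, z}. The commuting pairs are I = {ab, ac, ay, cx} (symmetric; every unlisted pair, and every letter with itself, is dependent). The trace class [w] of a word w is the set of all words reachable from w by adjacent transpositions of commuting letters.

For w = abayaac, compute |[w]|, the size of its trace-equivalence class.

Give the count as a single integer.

piece 0:a — minimal
piece 1:b — minimal
piece 2:a rests on {0:a}
piece 3:y rests on {1:b}
piece 4:a rests on {2:a}
piece 5:a rests on {4:a}
piece 6:c rests on {3:y}
minimal pieces: {0:a, 1:b}
ways to finish when only these pieces remain (= sum over removing one remaining piece with nothing left below it):
  1 left: {5}→1  {6}→1
  2 left: {3,6}→1  {4,5}→1  {5,6}→2
  3 left: {1,3,6}→1  {2,4,5}→1  {3,5,6}→3  {4,5,6}→3
  4 left: {0,2,4,5}→1  {1,3,5,6}→4  {2,4,5,6}→4  {3,4,5,6}→6
  5 left: {0,2,4,5,6}→5  {1,3,4,5,6}→10  {2,3,4,5,6}→10
  placing 0:a first → 20 extensions
  placing 1:b first → 15 extensions
total linear extensions = 35

35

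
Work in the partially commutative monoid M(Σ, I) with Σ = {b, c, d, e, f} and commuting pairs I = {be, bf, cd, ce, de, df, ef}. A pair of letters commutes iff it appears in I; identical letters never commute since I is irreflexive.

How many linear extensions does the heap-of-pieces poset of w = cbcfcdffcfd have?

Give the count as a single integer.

36

drop 0:c onto floor
drop 1:b onto {0:c}
drop 2:c onto {1:b}
drop 3:f onto {2:c}
drop 4:c onto {3:f}
drop 5:d onto {1:b}
drop 6:f onto {4:c}
drop 7:f onto {6:f}
drop 8:c onto {7:f}
drop 9:f onto {8:c}
drop 10:d onto {5:d}
ground layer = {0:c}
drop-orders for the pieces not yet dropped (sum over which currently-grounded one goes next):
  1 to go: {9} 1  {10} 1
  2 to go: {5,10} 1  {8,9} 1  {9,10} 2
  3 to go: {5,9,10} 3  {7,8,9} 1  {8,9,10} 3
  4 to go: {5,8,9,10} 6  {6,7,8,9} 1  {7,8,9,10} 4
  5 to go: {4,6,7,8,9} 1  {5,7,8,9,10} 10  {6,7,8,9,10} 5
  6 to go: {3,4,6,7,8,9} 1  {4,6,7,8,9,10} 6  {5,6,7,8,9,10} 15
  7 to go: {2,3,4,6,7,8,9} 1  {3,4,6,7,8,9,10} 7  {4,5,6,7,8,9,10} 21
  8 to go: {2,3,4,6,7,8,9,10} 8  {3,4,5,6,7,8,9,10} 28
  9 to go: {2,3,4,5,6,7,8,9,10} 36
  if 0:c drops first: 36 orders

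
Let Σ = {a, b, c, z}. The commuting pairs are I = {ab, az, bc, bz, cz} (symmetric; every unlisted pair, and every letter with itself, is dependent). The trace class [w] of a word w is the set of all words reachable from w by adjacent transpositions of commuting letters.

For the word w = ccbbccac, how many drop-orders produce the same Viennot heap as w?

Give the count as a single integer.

piece 0:c — minimal
piece 1:c rests on {0:c}
piece 2:b — minimal
piece 3:b rests on {2:b}
piece 4:c rests on {1:c}
piece 5:c rests on {4:c}
piece 6:a rests on {5:c}
piece 7:c rests on {6:a}
minimal pieces: {0:c, 2:b}
ways to finish when only these pieces remain (= sum over removing one remaining piece with nothing left below it):
  1 left: {3}→1  {7}→1
  2 left: {2,3}→1  {3,7}→2  {6,7}→1
  3 left: {2,3,7}→3  {3,6,7}→3  {5,6,7}→1
  4 left: {2,3,6,7}→6  {3,5,6,7}→4  {4,5,6,7}→1
  5 left: {1,4,5,6,7}→1  {2,3,5,6,7}→10  {3,4,5,6,7}→5
  6 left: {0,1,4,5,6,7}→1  {1,3,4,5,6,7}→6  {2,3,4,5,6,7}→15
  placing 0:c first → 21 extensions
  placing 2:b first → 7 extensions
total linear extensions = 28

28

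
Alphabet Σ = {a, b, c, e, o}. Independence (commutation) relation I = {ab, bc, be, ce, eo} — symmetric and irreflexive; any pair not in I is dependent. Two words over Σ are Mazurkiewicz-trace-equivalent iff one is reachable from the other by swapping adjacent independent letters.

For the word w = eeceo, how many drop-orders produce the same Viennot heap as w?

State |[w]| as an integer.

10

#0=e has no predecessor
#1=e depends on [0:e]
#2=c has no predecessor
#3=e depends on [1:e]
#4=o depends on [2:c]
sources: [0:e, 2:c]
N(rest) = Σ N(rest − s) over sources s of rest; N(one piece) = 1:
  size 1 → [3]=1  [4]=1
  size 2 → [1,3]=1  [2,4]=1  [3,4]=2
  size 3 → [0,1,3]=1  [1,3,4]=3  [2,3,4]=3
  first=0(e) contributes 6
  first=2(c) contributes 4
|[w]| = 10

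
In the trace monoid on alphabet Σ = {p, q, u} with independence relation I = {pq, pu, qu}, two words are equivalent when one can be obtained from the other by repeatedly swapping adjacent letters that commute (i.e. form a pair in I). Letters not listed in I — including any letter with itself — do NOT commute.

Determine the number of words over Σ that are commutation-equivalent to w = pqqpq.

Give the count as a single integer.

#0=p has no predecessor
#1=q has no predecessor
#2=q depends on [1:q]
#3=p depends on [0:p]
#4=q depends on [2:q]
sources: [0:p, 1:q]
N(rest) = Σ N(rest − s) over sources s of rest; N(one piece) = 1:
  size 1 → [3]=1  [4]=1
  size 2 → [0,3]=1  [2,4]=1  [3,4]=2
  size 3 → [0,3,4]=3  [1,2,4]=1  [2,3,4]=3
  first=0(p) contributes 4
  first=1(q) contributes 6
|[w]| = 10

10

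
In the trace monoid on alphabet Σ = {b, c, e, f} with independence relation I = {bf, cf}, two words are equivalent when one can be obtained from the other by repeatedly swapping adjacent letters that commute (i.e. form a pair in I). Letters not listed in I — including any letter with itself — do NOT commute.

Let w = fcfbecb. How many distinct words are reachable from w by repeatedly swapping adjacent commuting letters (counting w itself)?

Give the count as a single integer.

drop 0:f onto floor
drop 1:c onto floor
drop 2:f onto {0:f}
drop 3:b onto {1:c}
drop 4:e onto {2:f, 3:b}
drop 5:c onto {4:e}
drop 6:b onto {5:c}
ground layer = {0:f, 1:c}
drop-orders for the pieces not yet dropped (sum over which currently-grounded one goes next):
  1 to go: {6} 1
  2 to go: {5,6} 1
  3 to go: {4,5,6} 1
  4 to go: {2,4,5,6} 1  {3,4,5,6} 1
  5 to go: {0,2,4,5,6} 1  {1,3,4,5,6} 1  {2,3,4,5,6} 2
  if 0:f drops first: 3 orders
  if 1:c drops first: 3 orders
heap linearizations: 6

6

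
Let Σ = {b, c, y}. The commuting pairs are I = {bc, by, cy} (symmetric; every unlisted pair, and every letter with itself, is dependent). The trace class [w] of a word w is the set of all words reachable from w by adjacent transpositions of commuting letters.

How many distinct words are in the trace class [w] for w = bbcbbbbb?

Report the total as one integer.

8

0(b) covers ∅
1(b) covers 0:b
2(c) covers ∅
3(b) covers 1:b
4(b) covers 3:b
5(b) covers 4:b
6(b) covers 5:b
7(b) covers 6:b
floor of heap: 0:b, 2:c
completions by unplaced set U, small U first (add the entries for U minus each lowest piece of U):
  |U|=1: {2}:1  {7}:1
  |U|=2: {2,7}:2  {6,7}:1
  |U|=3: {2,6,7}:3  {5,6,7}:1
  |U|=4: {2,5,6,7}:4  {4,5,6,7}:1
  |U|=5: {2,4,5,6,7}:5  {3,4,5,6,7}:1
  |U|=6: {1,3,4,5,6,7}:1  {2,3,4,5,6,7}:6
  start at 0(b): 7
  start at 2(c): 1
sum over floor = 8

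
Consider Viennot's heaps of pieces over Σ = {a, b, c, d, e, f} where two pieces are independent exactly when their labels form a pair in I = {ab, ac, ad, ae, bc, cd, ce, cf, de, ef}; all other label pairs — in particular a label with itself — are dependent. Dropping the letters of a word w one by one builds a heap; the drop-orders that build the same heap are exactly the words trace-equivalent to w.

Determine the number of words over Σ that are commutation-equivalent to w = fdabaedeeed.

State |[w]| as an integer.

675

drop 0:f onto floor
drop 1:d onto {0:f}
drop 2:a onto {0:f}
drop 3:b onto {1:d}
drop 4:a onto {2:a}
drop 5:e onto {3:b}
drop 6:d onto {3:b}
drop 7:e onto {5:e}
drop 8:e onto {7:e}
drop 9:e onto {8:e}
drop 10:d onto {6:d}
ground layer = {0:f}
drop-orders for the pieces not yet dropped (sum over which currently-grounded one goes next):
  1 to go: {4} 1  {9} 1  {10} 1
  2 to go: {2,4} 1  {4,9} 2  {4,10} 2  {6,10} 1  {8,9} 1  {9,10} 2
  3 to go: {2,4,9} 3  {2,4,10} 3  {4,6,10} 3  {4,8,9} 3  {4,9,10} 6  {6,9,10} 3  {7,8,9} 1  {8,9,10} 3
  4 to go: {2,4,6,10} 6  {2,4,8,9} 6  {2,4,9,10} 12  {4,6,9,10} 12  {4,7,8,9} 4  {4,8,9,10} 12  {5,7,8,9} 1  {6,8,9,10} 6  {7,8,9,10} 4
  5 to go: {2,4,6,9,10} 30  {2,4,7,8,9} 10  {2,4,8,9,10} 30  {4,5,7,8,9} 5  {4,6,8,9,10} 30  {4,7,8,9,10} 20  {5,7,8,9,10} 5  {6,7,8,9,10} 10
  6 to go: {2,4,5,7,8,9} 15  {2,4,6,8,9,10} 90  {2,4,7,8,9,10} 60  {4,5,7,8,9,10} 30  {4,6,7,8,9,10} 60  {5,6,7,8,9,10} 15
  7 to go: {2,4,5,7,8,9,10} 105  {2,4,6,7,8,9,10} 210  {3,5,6,7,8,9,10} 15  {4,5,6,7,8,9,10} 105
  8 to go: {1,3,5,6,7,8,9,10} 15  {2,4,5,6,7,8,9,10} 420  {3,4,5,6,7,8,9,10} 120
  9 to go: {1,3,4,5,6,7,8,9,10} 135  {2,3,4,5,6,7,8,9,10} 540
  if 0:f drops first: 675 orders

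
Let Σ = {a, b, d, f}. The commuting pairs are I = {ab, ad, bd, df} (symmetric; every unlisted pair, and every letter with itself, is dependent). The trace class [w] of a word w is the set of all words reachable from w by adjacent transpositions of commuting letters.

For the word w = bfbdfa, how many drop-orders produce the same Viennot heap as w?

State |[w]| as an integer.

drop 0:b onto floor
drop 1:f onto {0:b}
drop 2:b onto {1:f}
drop 3:d onto floor
drop 4:f onto {2:b}
drop 5:a onto {4:f}
ground layer = {0:b, 3:d}
drop-orders for the pieces not yet dropped (sum over which currently-grounded one goes next):
  1 to go: {3} 1  {5} 1
  2 to go: {3,5} 2  {4,5} 1
  3 to go: {2,4,5} 1  {3,4,5} 3
  4 to go: {1,2,4,5} 1  {2,3,4,5} 4
  if 0:b drops first: 5 orders
  if 3:d drops first: 1 orders
heap linearizations: 6

6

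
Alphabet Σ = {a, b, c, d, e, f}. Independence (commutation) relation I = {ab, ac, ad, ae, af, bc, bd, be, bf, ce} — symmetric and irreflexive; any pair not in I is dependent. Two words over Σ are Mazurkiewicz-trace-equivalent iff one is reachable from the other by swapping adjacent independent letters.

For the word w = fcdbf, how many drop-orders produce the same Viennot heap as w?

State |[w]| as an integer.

5

#0=f has no predecessor
#1=c depends on [0:f]
#2=d depends on [1:c]
#3=b has no predecessor
#4=f depends on [2:d]
sources: [0:f, 3:b]
N(rest) = Σ N(rest − s) over sources s of rest; N(one piece) = 1:
  size 1 → [3]=1  [4]=1
  size 2 → [2,4]=1  [3,4]=2
  size 3 → [1,2,4]=1  [2,3,4]=3
  first=0(f) contributes 4
  first=3(b) contributes 1
|[w]| = 5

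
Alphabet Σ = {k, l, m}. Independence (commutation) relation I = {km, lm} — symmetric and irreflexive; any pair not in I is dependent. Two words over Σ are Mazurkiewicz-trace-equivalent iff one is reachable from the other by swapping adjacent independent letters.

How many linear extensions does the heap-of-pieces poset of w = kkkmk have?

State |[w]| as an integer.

#0=k has no predecessor
#1=k depends on [0:k]
#2=k depends on [1:k]
#3=m has no predecessor
#4=k depends on [2:k]
sources: [0:k, 3:m]
N(rest) = Σ N(rest − s) over sources s of rest; N(one piece) = 1:
  size 1 → [3]=1  [4]=1
  size 2 → [2,4]=1  [3,4]=2
  size 3 → [1,2,4]=1  [2,3,4]=3
  first=0(k) contributes 4
  first=3(m) contributes 1
|[w]| = 5

5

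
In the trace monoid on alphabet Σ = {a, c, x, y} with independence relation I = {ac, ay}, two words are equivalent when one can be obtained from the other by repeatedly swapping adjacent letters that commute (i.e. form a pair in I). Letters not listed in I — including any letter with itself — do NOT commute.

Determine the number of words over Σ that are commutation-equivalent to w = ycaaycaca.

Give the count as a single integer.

drop 0:y onto floor
drop 1:c onto {0:y}
drop 2:a onto floor
drop 3:a onto {2:a}
drop 4:y onto {1:c}
drop 5:c onto {4:y}
drop 6:a onto {3:a}
drop 7:c onto {5:c}
drop 8:a onto {6:a}
ground layer = {0:y, 2:a}
drop-orders for the pieces not yet dropped (sum over which currently-grounded one goes next):
  1 to go: {7} 1  {8} 1
  2 to go: {5,7} 1  {6,8} 1  {7,8} 2
  3 to go: {3,6,8} 1  {4,5,7} 1  {5,7,8} 3  {6,7,8} 3
  4 to go: {1,4,5,7} 1  {2,3,6,8} 1  {3,6,7,8} 4  {4,5,7,8} 4  {5,6,7,8} 6
  5 to go: {0,1,4,5,7} 1  {1,4,5,7,8} 5  {2,3,6,7,8} 5  {3,5,6,7,8} 10  {4,5,6,7,8} 10
  6 to go: {0,1,4,5,7,8} 6  {1,4,5,6,7,8} 15  {2,3,5,6,7,8} 15  {3,4,5,6,7,8} 20
  7 to go: {0,1,4,5,6,7,8} 21  {1,3,4,5,6,7,8} 35  {2,3,4,5,6,7,8} 35
  if 0:y drops first: 70 orders
  if 2:a drops first: 56 orders
heap linearizations: 126

126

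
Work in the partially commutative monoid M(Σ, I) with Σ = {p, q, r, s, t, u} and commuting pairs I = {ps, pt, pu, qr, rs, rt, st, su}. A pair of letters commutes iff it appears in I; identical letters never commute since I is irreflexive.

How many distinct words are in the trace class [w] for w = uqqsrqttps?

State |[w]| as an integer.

piece 0:u — minimal
piece 1:q rests on {0:u}
piece 2:q rests on {1:q}
piece 3:s rests on {2:q}
piece 4:r rests on {0:u}
piece 5:q rests on {3:s}
piece 6:t rests on {5:q}
piece 7:t rests on {6:t}
piece 8:p rests on {4:r, 5:q}
piece 9:s rests on {5:q}
minimal pieces: {0:u}
ways to finish when only these pieces remain (= sum over removing one remaining piece with nothing left below it):
  1 left: {7}→1  {8}→1  {9}→1
  2 left: {4,8}→1  {6,7}→1  {7,8}→2  {7,9}→2  {8,9}→2
  3 left: {4,7,8}→3  {4,8,9}→3  {6,7,8}→3  {6,7,9}→3  {7,8,9}→6
  4 left: {4,6,7,8}→6  {4,7,8,9}→12  {6,7,8,9}→12
  5 left: {4,6,7,8,9}→30  {5,6,7,8,9}→12
  6 left: {3,5,6,7,8,9}→12  {4,5,6,7,8,9}→42
  7 left: {2,3,5,6,7,8,9}→12  {3,4,5,6,7,8,9}→54
  8 left: {1,2,3,5,6,7,8,9}→12  {2,3,4,5,6,7,8,9}→66
  placing 0:u first → 78 extensions

78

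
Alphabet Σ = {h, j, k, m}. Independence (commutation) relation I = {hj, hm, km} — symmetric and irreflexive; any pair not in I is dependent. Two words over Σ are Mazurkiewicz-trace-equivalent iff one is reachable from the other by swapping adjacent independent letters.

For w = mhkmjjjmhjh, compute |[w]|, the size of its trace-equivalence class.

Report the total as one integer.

155

#0=m has no predecessor
#1=h has no predecessor
#2=k depends on [1:h]
#3=m depends on [0:m]
#4=j depends on [2:k, 3:m]
#5=j depends on [4:j]
#6=j depends on [5:j]
#7=m depends on [6:j]
#8=h depends on [2:k]
#9=j depends on [7:m]
#10=h depends on [8:h]
sources: [0:m, 1:h]
N(rest) = Σ N(rest − s) over sources s of rest; N(one piece) = 1:
  size 1 → [9]=1  [10]=1
  size 2 → [7,9]=1  [8,10]=1  [9,10]=2
  size 3 → [6,7,9]=1  [7,9,10]=3  [8,9,10]=3
  size 4 → [5,6,7,9]=1  [6,7,9,10]=4  [7,8,9,10]=6
  size 5 → [4,5,6,7,9]=1  [5,6,7,9,10]=5  [6,7,8,9,10]=10
  size 6 → [3,4,5,6,7,9]=1  [4,5,6,7,9,10]=6  [5,6,7,8,9,10]=15
  size 7 → [0,3,4,5,6,7,9]=1  [3,4,5,6,7,9,10]=7  [4,5,6,7,8,9,10]=21
  size 8 → [0,3,4,5,6,7,9,10]=8  [2,4,5,6,7,8,9,10]=21  [3,4,5,6,7,8,9,10]=28
  size 9 → [0,3,4,5,6,7,8,9,10]=36  [1,2,4,5,6,7,8,9,10]=21  [2,3,4,5,6,7,8,9,10]=49
  first=0(m) contributes 70
  first=1(h) contributes 85
|[w]| = 155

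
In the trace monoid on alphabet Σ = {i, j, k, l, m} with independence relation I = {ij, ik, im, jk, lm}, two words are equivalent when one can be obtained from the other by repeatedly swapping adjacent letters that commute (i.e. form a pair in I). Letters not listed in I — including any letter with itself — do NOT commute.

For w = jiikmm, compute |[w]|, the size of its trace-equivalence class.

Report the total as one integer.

30

0(j) covers ∅
1(i) covers ∅
2(i) covers 1:i
3(k) covers ∅
4(m) covers 0:j, 3:k
5(m) covers 4:m
floor of heap: 0:j, 1:i, 3:k
completions by unplaced set U, small U first (add the entries for U minus each lowest piece of U):
  |U|=1: {2}:1  {5}:1
  |U|=2: {1,2}:1  {2,5}:2  {4,5}:1
  |U|=3: {0,4,5}:1  {1,2,5}:3  {2,4,5}:3  {3,4,5}:1
  |U|=4: {0,2,4,5}:4  {0,3,4,5}:2  {1,2,4,5}:6  {2,3,4,5}:4
  start at 0(j): 10
  start at 1(i): 10
  start at 3(k): 10
sum over floor = 30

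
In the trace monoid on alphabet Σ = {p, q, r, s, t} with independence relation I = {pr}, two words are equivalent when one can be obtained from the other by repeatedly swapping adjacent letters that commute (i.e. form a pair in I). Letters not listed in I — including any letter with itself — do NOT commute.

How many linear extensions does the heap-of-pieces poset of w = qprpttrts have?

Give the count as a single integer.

3

#0=q has no predecessor
#1=p depends on [0:q]
#2=r depends on [0:q]
#3=p depends on [1:p]
#4=t depends on [2:r, 3:p]
#5=t depends on [4:t]
#6=r depends on [5:t]
#7=t depends on [6:r]
#8=s depends on [7:t]
sources: [0:q]
N(rest) = Σ N(rest − s) over sources s of rest; N(one piece) = 1:
  size 1 → [8]=1
  size 2 → [7,8]=1
  size 3 → [6,7,8]=1
  size 4 → [5,6,7,8]=1
  size 5 → [4,5,6,7,8]=1
  size 6 → [2,4,5,6,7,8]=1  [3,4,5,6,7,8]=1
  size 7 → [1,3,4,5,6,7,8]=1  [2,3,4,5,6,7,8]=2
  first=0(q) contributes 3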